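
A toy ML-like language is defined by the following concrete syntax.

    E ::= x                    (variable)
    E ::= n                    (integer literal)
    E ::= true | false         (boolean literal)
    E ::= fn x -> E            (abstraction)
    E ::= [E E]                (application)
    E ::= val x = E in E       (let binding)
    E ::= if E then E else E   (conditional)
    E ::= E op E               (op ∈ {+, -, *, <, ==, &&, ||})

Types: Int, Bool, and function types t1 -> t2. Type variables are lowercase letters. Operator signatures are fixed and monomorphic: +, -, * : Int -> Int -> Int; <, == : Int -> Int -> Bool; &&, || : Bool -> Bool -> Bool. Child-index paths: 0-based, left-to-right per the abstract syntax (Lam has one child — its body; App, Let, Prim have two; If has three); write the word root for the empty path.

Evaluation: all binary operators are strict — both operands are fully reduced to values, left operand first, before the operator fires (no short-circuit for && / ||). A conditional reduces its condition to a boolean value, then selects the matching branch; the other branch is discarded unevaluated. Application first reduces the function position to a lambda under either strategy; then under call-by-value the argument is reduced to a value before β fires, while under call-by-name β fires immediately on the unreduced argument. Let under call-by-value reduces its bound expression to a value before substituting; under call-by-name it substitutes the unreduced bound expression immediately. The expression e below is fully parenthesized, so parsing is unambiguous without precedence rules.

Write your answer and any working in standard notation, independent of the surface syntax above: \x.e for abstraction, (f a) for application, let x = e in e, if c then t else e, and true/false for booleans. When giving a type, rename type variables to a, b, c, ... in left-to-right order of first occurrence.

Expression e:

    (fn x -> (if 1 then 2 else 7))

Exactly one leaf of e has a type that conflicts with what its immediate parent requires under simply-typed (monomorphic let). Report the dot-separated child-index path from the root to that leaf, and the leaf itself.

Answer: 0.0 : 1

Trace:
  unify Int ~ Bool
  FAIL: mismatch Int ~ Bool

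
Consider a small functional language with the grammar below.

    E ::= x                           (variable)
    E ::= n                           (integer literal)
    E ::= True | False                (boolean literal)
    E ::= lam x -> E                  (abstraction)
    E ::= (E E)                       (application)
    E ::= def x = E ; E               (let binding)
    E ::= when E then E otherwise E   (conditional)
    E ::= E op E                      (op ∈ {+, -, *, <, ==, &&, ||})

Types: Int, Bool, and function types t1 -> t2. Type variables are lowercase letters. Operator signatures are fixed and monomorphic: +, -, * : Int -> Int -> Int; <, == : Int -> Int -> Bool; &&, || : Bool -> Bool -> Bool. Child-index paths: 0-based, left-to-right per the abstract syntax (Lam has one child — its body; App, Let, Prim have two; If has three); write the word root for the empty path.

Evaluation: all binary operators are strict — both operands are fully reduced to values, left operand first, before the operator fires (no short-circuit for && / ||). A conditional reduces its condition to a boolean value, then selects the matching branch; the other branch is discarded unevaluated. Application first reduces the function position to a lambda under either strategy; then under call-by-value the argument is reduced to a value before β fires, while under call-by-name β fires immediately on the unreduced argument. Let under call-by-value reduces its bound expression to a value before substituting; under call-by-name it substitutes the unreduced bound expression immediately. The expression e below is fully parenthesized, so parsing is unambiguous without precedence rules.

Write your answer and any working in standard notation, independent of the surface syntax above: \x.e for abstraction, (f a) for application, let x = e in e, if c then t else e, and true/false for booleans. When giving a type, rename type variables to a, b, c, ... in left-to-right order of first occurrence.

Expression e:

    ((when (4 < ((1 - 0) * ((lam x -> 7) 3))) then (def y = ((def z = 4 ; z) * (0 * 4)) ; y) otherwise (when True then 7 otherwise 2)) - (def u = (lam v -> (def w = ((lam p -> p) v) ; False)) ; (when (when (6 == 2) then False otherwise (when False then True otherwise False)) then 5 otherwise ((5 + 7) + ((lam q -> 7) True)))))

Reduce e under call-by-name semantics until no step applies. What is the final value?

Trace:
step 0: ((if (4 < ((1 - 0) * ((\x.7) 3))) then (let y = ((let z = 4 in z) * (0 * 4)) in y) else (if true then 7 else 2)) - (let u = (\v.(let w = ((\p.p) v) in false)) in (if (if (6 == 2) then false else (if false then true else false)) then 5 else ((5 + 7) + ((\q.7) true)))))
step 1: [delta@0.0.1.0] ((if (4 < (1 * ((\x.7) 3))) then (let y = ((let z = 4 in z) * (0 * 4)) in y) else (if true then 7 else 2)) - (let u = (\v.(let w = ((\p.p) v) in false)) in (if (if (6 == 2) then false else (if false then true else false)) then 5 else ((5 + 7) + ((\q.7) true)))))
step 2: [beta@0.0.1.1] ((if (4 < (1 * 7)) then (let y = ((let z = 4 in z) * (0 * 4)) in y) else (if true then 7 else 2)) - (let u = (\v.(let w = ((\p.p) v) in false)) in (if (if (6 == 2) then false else (if false then true else false)) then 5 else ((5 + 7) + ((\q.7) true)))))
step 3: [delta@0.0.1] ((if (4 < 7) then (let y = ((let z = 4 in z) * (0 * 4)) in y) else (if true then 7 else 2)) - (let u = (\v.(let w = ((\p.p) v) in false)) in (if (if (6 == 2) then false else (if false then true else false)) then 5 else ((5 + 7) + ((\q.7) true)))))
step 4: [delta@0.0] ((if true then (let y = ((let z = 4 in z) * (0 * 4)) in y) else (if true then 7 else 2)) - (let u = (\v.(let w = ((\p.p) v) in false)) in (if (if (6 == 2) then false else (if false then true else false)) then 5 else ((5 + 7) + ((\q.7) true)))))
step 5: [if@0] ((let y = ((let z = 4 in z) * (0 * 4)) in y) - (let u = (\v.(let w = ((\p.p) v) in false)) in (if (if (6 == 2) then false else (if false then true else false)) then 5 else ((5 + 7) + ((\q.7) true)))))
step 6: [let@0] (((let z = 4 in z) * (0 * 4)) - (let u = (\v.(let w = ((\p.p) v) in false)) in (if (if (6 == 2) then false else (if false then true else false)) then 5 else ((5 + 7) + ((\q.7) true)))))
step 7: [let@0.0] ((4 * (0 * 4)) - (let u = (\v.(let w = ((\p.p) v) in false)) in (if (if (6 == 2) then false else (if false then true else false)) then 5 else ((5 + 7) + ((\q.7) true)))))
step 8: [delta@0.1] ((4 * 0) - (let u = (\v.(let w = ((\p.p) v) in false)) in (if (if (6 == 2) then false else (if false then true else false)) then 5 else ((5 + 7) + ((\q.7) true)))))
step 9: [delta@0] (0 - (let u = (\v.(let w = ((\p.p) v) in false)) in (if (if (6 == 2) then false else (if false then true else false)) then 5 else ((5 + 7) + ((\q.7) true)))))
step 10: [let@1] (0 - (if (if (6 == 2) then false else (if false then true else false)) then 5 else ((5 + 7) + ((\q.7) true))))
step 11: [delta@1.0.0] (0 - (if (if false then false else (if false then true else false)) then 5 else ((5 + 7) + ((\q.7) true))))
step 12: [if@1.0] (0 - (if (if false then true else false) then 5 else ((5 + 7) + ((\q.7) true))))
step 13: [if@1.0] (0 - (if false then 5 else ((5 + 7) + ((\q.7) true))))
step 14: [if@1] (0 - ((5 + 7) + ((\q.7) true)))
step 15: [delta@1.0] (0 - (12 + ((\q.7) true)))
step 16: [beta@1.1] (0 - (12 + 7))
step 17: [delta@1] (0 - 19)
step 18: [delta@root] -19

Answer: -19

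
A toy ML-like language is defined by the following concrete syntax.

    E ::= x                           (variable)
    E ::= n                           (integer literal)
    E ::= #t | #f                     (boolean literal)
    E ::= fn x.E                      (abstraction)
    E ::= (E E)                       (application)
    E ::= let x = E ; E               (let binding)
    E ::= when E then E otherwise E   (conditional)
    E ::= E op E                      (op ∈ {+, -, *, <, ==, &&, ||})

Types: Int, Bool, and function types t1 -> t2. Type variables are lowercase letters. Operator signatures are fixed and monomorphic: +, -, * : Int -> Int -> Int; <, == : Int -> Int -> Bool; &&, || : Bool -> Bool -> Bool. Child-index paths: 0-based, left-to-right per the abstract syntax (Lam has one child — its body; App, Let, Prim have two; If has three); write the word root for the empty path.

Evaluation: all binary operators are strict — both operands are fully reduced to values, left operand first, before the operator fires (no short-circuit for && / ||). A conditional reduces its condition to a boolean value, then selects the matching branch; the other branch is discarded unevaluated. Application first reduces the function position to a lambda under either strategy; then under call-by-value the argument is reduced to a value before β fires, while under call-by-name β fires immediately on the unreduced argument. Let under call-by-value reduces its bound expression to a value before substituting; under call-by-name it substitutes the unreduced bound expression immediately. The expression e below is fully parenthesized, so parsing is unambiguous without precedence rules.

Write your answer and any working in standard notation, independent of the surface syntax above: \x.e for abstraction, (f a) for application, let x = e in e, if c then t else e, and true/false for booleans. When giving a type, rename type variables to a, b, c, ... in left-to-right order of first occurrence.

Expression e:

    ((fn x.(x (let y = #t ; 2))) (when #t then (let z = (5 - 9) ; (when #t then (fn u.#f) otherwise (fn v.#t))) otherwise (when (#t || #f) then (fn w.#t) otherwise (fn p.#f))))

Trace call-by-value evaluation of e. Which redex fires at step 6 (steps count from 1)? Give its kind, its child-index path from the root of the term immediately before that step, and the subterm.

Answer: let at 1 : (let y = true in 2)

Working:
step 0: ((\x.(x (let y = true in 2))) (if true then (let z = (5 - 9) in (if true then (\u.false) else (\v.true))) else (if (true || false) then (\w.true) else (\p.false))))
step 1: [if@1] ((\x.(x (let y = true in 2))) (let z = (5 - 9) in (if true then (\u.false) else (\v.true))))
step 2: [delta@1.0] ((\x.(x (let y = true in 2))) (let z = -4 in (if true then (\u.false) else (\v.true))))
step 3: [let@1] ((\x.(x (let y = true in 2))) (if true then (\u.false) else (\v.true)))
step 4: [if@1] ((\x.(x (let y = true in 2))) (\u.false))
step 5: [beta@root] ((\u.false) (let y = true in 2))
step 6: [let@1] ((\u.false) 2)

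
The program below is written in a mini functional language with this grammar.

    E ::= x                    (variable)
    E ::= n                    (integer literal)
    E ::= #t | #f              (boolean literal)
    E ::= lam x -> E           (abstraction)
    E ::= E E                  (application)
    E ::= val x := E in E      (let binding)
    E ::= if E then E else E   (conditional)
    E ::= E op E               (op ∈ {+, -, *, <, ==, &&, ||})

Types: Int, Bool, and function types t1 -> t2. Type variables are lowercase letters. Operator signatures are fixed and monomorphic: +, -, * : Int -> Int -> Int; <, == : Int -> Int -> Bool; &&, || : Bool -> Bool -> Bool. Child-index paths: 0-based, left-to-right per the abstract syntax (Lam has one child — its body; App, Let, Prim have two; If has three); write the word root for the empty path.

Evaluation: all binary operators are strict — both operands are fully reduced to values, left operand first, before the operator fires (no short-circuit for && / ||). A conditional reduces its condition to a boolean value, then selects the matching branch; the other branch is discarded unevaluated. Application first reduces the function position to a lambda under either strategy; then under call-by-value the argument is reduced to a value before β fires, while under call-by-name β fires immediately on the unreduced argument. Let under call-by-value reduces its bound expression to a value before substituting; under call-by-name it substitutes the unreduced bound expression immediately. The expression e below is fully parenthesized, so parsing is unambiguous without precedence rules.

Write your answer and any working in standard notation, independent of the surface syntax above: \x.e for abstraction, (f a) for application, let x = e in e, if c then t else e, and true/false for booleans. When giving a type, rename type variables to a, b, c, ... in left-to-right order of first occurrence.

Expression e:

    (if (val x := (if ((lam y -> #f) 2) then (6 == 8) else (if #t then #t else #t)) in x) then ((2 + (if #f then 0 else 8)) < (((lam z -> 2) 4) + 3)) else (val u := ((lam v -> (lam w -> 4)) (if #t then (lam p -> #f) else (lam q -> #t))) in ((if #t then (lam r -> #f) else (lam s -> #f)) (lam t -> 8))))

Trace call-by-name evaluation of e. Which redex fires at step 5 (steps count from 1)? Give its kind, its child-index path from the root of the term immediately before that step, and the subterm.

Trace:
step 0: (if (let x = (if ((\y.false) 2) then (6 == 8) else (if true then true else true)) in x) then ((2 + (if false then 0 else 8)) < (((\z.2) 4) + 3)) else (let u = ((\v.(\w.4)) (if true then (\p.false) else (\q.true))) in ((if true then (\r.false) else (\s.false)) (\t.8))))
step 1: [let@0] (if (if ((\y.false) 2) then (6 == 8) else (if true then true else true)) then ((2 + (if false then 0 else 8)) < (((\z.2) 4) + 3)) else (let u = ((\v.(\w.4)) (if true then (\p.false) else (\q.true))) in ((if true then (\r.false) else (\s.false)) (\t.8))))
step 2: [beta@0.0] (if (if false then (6 == 8) else (if true then true else true)) then ((2 + (if false then 0 else 8)) < (((\z.2) 4) + 3)) else (let u = ((\v.(\w.4)) (if true then (\p.false) else (\q.true))) in ((if true then (\r.false) else (\s.false)) (\t.8))))
step 3: [if@0] (if (if true then true else true) then ((2 + (if false then 0 else 8)) < (((\z.2) 4) + 3)) else (let u = ((\v.(\w.4)) (if true then (\p.false) else (\q.true))) in ((if true then (\r.false) else (\s.false)) (\t.8))))
step 4: [if@0] (if true then ((2 + (if false then 0 else 8)) < (((\z.2) 4) + 3)) else (let u = ((\v.(\w.4)) (if true then (\p.false) else (\q.true))) in ((if true then (\r.false) else (\s.false)) (\t.8))))
step 5: [if@root] ((2 + (if false then 0 else 8)) < (((\z.2) 4) + 3))

Answer: if at root : (if true then ((2 + (if false then 0 else 8)) < (((\z.2) 4) + 3)) else (let u = ((\v.(\w.4)) (if true then (\p.false) else (\q.true))) in ((if true then (\r.false) else (\s.false)) (\t.8))))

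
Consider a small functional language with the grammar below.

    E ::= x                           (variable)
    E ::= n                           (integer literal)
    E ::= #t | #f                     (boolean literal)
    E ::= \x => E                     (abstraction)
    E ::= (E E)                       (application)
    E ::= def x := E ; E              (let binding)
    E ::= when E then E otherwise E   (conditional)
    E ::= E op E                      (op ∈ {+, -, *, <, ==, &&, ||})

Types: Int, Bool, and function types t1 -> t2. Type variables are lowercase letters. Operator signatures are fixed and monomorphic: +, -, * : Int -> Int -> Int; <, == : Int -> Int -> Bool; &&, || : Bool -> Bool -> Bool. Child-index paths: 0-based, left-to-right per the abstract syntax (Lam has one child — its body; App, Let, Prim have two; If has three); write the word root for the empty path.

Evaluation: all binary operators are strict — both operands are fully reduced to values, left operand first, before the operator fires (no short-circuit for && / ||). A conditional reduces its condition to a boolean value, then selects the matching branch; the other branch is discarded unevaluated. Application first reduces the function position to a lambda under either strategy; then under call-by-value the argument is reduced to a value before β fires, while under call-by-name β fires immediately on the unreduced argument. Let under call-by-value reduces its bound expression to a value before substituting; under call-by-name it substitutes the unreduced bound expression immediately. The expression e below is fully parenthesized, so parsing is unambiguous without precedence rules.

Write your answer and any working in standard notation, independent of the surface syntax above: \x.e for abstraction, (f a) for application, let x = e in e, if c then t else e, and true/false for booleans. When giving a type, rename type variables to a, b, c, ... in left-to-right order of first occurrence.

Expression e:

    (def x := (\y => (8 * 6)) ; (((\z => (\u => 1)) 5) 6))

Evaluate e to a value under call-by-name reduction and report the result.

Answer: 1

Working:
step 0: (let x = (\y.(8 * 6)) in (((\z.(\u.1)) 5) 6))
step 1: [let@root] (((\z.(\u.1)) 5) 6)
step 2: [beta@0] ((\u.1) 6)
step 3: [beta@root] 1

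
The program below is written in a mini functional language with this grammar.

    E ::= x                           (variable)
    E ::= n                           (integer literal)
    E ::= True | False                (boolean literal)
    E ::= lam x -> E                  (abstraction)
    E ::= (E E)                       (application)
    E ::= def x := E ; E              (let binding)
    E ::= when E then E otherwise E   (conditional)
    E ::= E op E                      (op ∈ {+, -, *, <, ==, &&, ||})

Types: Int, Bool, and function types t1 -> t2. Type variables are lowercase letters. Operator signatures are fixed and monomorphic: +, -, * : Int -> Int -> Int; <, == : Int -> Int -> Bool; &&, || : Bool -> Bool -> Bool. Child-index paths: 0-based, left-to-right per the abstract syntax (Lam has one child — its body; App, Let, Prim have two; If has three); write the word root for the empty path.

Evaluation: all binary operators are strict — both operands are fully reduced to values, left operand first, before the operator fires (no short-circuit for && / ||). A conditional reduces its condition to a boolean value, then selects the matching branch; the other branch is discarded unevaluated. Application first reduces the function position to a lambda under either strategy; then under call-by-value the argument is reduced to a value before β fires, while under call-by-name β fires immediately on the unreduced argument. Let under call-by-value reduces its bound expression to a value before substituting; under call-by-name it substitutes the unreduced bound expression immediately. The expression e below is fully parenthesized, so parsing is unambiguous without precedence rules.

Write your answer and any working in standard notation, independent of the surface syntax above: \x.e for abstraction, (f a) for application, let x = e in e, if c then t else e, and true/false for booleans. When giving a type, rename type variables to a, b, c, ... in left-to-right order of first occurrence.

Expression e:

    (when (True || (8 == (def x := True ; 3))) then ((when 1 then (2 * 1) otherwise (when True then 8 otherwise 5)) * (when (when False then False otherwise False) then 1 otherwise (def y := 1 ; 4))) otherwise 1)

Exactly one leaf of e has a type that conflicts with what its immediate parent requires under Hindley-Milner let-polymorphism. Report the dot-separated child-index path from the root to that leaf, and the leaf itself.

Trace:
  unify Bool ~ Bool
  unify Int ~ Int
let x : Bool
  unify Int ~ Int
  unify Bool ~ Bool
  unify Bool ~ Bool
  unify Int ~ Bool
  FAIL: mismatch Int ~ Bool

Answer: 1.0.0 : 1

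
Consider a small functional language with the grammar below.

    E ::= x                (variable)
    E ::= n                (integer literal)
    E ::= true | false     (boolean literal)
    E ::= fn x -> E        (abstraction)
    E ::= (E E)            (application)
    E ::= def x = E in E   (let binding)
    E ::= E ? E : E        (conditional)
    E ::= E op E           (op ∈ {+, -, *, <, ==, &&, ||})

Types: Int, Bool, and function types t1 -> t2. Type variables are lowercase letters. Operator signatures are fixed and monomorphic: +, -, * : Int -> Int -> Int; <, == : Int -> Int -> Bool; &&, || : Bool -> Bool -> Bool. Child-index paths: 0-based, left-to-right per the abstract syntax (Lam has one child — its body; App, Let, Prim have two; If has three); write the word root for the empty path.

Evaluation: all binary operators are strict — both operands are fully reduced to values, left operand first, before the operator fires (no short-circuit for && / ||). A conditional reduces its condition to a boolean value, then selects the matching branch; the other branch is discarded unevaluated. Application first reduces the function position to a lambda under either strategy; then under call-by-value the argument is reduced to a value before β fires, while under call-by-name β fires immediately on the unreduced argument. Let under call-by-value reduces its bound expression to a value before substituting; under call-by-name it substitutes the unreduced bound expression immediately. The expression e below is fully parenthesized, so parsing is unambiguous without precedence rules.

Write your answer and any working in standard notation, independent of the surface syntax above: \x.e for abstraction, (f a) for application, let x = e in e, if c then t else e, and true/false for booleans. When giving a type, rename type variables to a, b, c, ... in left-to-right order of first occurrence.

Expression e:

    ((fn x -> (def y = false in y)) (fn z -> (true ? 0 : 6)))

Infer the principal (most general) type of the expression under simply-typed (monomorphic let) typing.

Answer: Bool

Derivation:
let y : Bool
y : Bool
\x._ : a -> Bool
  unify Bool ~ Bool
  unify Int ~ Int
\z._ : b -> Int
  unify a -> Bool ~ (b -> Int) -> c
  unify a ~ b -> Int
  unify Bool ~ c
_ _ : Bool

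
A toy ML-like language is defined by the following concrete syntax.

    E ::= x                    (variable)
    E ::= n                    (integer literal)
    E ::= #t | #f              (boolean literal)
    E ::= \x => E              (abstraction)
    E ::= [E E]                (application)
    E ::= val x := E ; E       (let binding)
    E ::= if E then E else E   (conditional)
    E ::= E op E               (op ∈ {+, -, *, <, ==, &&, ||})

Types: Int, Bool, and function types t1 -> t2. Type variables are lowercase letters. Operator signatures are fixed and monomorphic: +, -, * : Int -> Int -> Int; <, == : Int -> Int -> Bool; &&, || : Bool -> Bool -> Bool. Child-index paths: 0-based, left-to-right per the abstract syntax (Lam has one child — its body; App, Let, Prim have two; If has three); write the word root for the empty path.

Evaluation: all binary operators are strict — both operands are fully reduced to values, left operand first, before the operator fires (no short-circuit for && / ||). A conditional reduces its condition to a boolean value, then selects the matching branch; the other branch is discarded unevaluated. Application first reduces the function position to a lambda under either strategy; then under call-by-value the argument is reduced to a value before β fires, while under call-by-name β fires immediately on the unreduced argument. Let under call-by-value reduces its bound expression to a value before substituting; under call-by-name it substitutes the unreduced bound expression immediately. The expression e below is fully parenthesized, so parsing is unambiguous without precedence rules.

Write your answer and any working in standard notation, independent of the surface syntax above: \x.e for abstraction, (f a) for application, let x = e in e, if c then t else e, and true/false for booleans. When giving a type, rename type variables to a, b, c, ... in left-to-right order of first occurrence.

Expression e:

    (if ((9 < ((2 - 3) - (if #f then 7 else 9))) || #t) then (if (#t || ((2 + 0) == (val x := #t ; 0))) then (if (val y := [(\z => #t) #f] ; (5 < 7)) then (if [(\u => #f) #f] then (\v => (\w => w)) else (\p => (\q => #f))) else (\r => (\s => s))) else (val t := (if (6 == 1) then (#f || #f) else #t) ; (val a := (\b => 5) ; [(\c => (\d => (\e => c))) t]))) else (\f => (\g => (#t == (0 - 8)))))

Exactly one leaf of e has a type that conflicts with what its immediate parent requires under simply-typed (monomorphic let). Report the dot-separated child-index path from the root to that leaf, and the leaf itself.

Answer: 2.0.0.0 : true

Trace:
  unify Int ~ Int
  unify Int ~ Int
  unify Int ~ Int
  unify Int ~ Int
  unify Bool ~ Bool
  unify Int ~ Int
  unify Int ~ Int
  unify Int ~ Int
  unify Bool ~ Bool
  unify Bool ~ Bool
  unify Bool ~ Bool
  unify Bool ~ Bool
  unify Int ~ Int
  unify Int ~ Int
  unify Int ~ Int
let x : Bool
  unify Int ~ Int
  unify Bool ~ Bool
  unify Bool ~ Bool
\z._ : a -> Bool
  unify a -> Bool ~ Bool -> b
  unify a ~ Bool
  unify Bool ~ b
_ _ : Bool
let y : Bool
  unify Int ~ Int
  unify Int ~ Int
  unify Bool ~ Bool
\u._ : c -> Bool
  unify c -> Bool ~ Bool -> d
  unify c ~ Bool
  unify Bool ~ d
_ _ : Bool
  unify Bool ~ Bool
w : f
\w._ : f -> f
\v._ : e -> f -> f
\q._ : h -> Bool
\p._ : g -> h -> Bool
  unify e -> f -> f ~ g -> h -> Bool
  unify e ~ g
  unify f -> f ~ h -> Bool
  unify f ~ h
  unify h ~ Bool
s : j
\s._ : j -> j
\r._ : i -> j -> j
  unify g -> Bool -> Bool ~ i -> j -> j
  unify g ~ i
  unify Bool -> Bool ~ j -> j
  unify Bool ~ j
  unify Bool ~ Bool
  unify Int ~ Int
  unify Int ~ Int
  unify Bool ~ Bool
  unify Bool ~ Bool
  unify Bool ~ Bool
  unify Bool ~ Bool
let t : Bool
\b._ : k -> Int
let a : k -> Int
c : l
\e._ : n -> l
\d._ : m -> n -> l
\c._ : l -> m -> n -> l
t : Bool
  unify l -> m -> n -> l ~ Bool -> o
  unify l ~ Bool
  unify m -> n -> Bool ~ o
_ _ : m -> n -> Bool
  unify i -> Bool -> Bool ~ m -> n -> Bool
  unify i ~ m
  unify Bool -> Bool ~ n -> Bool
  unify Bool ~ n
  unify Bool ~ Bool
  unify Bool ~ Int
  FAIL: mismatch Bool ~ Int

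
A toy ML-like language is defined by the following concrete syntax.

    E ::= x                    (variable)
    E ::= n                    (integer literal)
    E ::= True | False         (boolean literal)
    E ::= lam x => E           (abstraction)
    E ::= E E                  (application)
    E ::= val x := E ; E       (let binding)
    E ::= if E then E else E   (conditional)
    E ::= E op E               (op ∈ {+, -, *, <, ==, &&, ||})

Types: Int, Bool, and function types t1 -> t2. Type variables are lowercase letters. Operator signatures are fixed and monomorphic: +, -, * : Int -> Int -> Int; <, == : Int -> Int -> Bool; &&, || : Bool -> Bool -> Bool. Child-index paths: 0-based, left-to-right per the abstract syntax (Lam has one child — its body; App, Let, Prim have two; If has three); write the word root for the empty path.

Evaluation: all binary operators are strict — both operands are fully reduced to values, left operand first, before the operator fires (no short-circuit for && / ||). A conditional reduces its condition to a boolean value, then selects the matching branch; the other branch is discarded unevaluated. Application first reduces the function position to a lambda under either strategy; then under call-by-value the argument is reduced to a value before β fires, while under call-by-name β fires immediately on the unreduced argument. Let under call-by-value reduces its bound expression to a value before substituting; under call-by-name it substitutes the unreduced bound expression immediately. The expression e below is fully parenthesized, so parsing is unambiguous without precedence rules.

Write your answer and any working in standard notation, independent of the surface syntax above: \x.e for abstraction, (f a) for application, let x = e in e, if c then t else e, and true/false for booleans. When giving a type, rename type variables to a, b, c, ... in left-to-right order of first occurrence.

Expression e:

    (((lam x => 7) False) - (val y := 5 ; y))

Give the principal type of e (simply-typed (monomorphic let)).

Answer: Int

Working:
\x._ : a -> Int
  unify a -> Int ~ Bool -> b
  unify a ~ Bool
  unify Int ~ b
_ _ : Int
  unify Int ~ Int
let y : Int
y : Int
  unify Int ~ Int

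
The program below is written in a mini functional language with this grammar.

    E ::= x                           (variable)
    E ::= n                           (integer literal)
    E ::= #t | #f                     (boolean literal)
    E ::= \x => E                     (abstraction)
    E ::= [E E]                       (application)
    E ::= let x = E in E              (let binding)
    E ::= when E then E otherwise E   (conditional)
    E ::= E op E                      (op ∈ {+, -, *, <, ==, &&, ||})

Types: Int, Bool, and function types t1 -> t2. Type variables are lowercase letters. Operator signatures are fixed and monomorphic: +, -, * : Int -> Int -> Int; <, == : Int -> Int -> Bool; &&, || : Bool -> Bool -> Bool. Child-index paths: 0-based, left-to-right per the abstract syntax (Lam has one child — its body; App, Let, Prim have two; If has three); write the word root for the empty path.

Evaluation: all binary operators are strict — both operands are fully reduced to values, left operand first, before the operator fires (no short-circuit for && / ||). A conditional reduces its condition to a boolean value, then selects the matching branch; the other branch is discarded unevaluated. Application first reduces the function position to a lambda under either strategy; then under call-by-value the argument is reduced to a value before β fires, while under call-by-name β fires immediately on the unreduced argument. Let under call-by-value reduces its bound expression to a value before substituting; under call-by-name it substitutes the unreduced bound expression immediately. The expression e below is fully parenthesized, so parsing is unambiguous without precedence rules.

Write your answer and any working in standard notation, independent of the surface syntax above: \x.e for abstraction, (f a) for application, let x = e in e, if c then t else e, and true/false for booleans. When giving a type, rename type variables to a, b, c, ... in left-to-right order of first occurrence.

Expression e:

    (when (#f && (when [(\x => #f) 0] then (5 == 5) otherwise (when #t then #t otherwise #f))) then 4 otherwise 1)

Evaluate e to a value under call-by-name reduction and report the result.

Derivation:
step 0: (if (false && (if ((\x.false) 0) then (5 == 5) else (if true then true else false))) then 4 else 1)
step 1: [beta@0.1.0] (if (false && (if false then (5 == 5) else (if true then true else false))) then 4 else 1)
step 2: [if@0.1] (if (false && (if true then true else false)) then 4 else 1)
step 3: [if@0.1] (if (false && true) then 4 else 1)
step 4: [delta@0] (if false then 4 else 1)
step 5: [if@root] 1

Answer: 1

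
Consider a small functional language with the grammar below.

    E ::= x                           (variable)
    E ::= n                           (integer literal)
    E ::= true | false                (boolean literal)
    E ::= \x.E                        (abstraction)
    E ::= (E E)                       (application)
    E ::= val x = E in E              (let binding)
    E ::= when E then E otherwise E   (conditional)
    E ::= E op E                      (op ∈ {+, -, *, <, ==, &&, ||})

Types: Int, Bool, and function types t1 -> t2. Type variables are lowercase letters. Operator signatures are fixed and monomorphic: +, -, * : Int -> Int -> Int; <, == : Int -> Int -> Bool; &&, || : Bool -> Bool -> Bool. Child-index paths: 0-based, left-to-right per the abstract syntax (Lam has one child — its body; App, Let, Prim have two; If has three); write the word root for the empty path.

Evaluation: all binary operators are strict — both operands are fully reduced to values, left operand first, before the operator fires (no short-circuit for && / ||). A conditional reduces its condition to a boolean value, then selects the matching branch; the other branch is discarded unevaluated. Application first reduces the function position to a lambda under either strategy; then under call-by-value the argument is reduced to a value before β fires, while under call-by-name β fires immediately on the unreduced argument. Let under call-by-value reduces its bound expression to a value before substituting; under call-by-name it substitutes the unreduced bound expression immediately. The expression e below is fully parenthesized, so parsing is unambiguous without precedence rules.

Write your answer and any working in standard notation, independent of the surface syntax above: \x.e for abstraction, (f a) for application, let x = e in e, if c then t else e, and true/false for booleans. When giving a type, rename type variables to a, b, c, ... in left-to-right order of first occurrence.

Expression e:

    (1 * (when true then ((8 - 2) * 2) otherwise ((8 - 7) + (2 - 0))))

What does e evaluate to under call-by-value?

Trace:
step 0: (1 * (if true then ((8 - 2) * 2) else ((8 - 7) + (2 - 0))))
step 1: [if@1] (1 * ((8 - 2) * 2))
step 2: [delta@1.0] (1 * (6 * 2))
step 3: [delta@1] (1 * 12)
step 4: [delta@root] 12

Answer: 12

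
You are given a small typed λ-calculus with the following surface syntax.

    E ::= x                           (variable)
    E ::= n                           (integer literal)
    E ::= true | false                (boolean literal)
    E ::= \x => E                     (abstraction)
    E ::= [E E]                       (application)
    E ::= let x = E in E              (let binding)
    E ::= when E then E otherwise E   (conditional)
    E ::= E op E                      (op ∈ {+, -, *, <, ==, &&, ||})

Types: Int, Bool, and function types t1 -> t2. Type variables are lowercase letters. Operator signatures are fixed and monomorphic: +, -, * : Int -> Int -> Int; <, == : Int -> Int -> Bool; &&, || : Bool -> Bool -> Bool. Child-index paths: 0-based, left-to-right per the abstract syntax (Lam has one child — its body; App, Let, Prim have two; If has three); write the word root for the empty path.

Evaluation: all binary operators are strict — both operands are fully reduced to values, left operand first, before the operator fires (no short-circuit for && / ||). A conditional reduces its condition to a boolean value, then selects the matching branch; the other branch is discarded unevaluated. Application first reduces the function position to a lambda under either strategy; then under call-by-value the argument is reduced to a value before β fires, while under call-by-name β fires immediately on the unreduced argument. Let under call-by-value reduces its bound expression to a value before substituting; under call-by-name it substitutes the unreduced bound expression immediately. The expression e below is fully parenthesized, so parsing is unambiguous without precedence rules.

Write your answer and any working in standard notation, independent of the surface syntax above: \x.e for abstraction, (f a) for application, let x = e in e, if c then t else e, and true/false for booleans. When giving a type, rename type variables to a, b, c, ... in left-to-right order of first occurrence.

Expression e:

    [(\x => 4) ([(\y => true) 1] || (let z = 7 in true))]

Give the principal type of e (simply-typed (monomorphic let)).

Answer: Int

Trace:
\x._ : a -> Int
\y._ : b -> Bool
  unify b -> Bool ~ Int -> c
  unify b ~ Int
  unify Bool ~ c
_ _ : Bool
  unify Bool ~ Bool
let z : Int
  unify Bool ~ Bool
  unify a -> Int ~ Bool -> d
  unify a ~ Bool
  unify Int ~ d
_ _ : Int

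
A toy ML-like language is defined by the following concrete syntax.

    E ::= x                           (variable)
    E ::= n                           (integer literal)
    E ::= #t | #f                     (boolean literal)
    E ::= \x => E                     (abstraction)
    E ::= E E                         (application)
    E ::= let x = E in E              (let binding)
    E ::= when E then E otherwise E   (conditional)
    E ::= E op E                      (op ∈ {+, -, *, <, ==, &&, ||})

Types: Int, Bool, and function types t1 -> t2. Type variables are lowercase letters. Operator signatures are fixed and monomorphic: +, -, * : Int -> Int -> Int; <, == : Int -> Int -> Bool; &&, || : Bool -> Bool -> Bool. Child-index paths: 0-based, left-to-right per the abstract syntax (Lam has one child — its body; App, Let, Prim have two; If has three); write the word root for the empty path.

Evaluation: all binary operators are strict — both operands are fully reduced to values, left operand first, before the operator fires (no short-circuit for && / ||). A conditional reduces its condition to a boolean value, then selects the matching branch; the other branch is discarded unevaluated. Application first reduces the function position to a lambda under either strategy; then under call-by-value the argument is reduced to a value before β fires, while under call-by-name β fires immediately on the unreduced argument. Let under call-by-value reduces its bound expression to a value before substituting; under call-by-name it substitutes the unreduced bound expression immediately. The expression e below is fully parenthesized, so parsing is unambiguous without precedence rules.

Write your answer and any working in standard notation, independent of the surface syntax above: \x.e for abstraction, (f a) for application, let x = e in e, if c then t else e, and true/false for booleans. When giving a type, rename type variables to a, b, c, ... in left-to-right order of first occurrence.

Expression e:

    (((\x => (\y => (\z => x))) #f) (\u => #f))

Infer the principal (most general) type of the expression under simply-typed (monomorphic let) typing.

Trace:
x : a
\z._ : c -> a
\y._ : b -> c -> a
\x._ : a -> b -> c -> a
  unify a -> b -> c -> a ~ Bool -> d
  unify a ~ Bool
  unify b -> c -> Bool ~ d
_ _ : b -> c -> Bool
\u._ : e -> Bool
  unify b -> c -> Bool ~ (e -> Bool) -> f
  unify b ~ e -> Bool
  unify c -> Bool ~ f
_ _ : c -> Bool

Answer: a -> Bool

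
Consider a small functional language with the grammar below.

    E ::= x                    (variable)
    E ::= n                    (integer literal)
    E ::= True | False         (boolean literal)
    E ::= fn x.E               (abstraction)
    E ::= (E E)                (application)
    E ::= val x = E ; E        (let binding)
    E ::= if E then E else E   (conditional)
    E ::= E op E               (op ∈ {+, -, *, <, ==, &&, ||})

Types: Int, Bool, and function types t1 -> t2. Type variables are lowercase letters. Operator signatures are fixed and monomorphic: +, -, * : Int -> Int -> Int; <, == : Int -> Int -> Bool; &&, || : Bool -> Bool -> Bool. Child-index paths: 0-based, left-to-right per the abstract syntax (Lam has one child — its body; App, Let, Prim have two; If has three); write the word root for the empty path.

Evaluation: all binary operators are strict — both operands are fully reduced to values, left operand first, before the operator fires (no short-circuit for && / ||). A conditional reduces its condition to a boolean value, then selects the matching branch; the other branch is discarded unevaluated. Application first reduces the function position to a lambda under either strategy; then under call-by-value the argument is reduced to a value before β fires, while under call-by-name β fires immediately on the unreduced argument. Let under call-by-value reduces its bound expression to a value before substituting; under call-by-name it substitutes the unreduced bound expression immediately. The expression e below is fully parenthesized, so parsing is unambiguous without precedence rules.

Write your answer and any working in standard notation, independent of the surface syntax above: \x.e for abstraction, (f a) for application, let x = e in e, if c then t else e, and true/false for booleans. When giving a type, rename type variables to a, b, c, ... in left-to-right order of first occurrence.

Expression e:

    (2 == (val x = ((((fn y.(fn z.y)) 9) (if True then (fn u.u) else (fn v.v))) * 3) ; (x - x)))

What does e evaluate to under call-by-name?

Answer: false

Derivation:
step 0: (2 == (let x = ((((\y.(\z.y)) 9) (if true then (\u.u) else (\v.v))) * 3) in (x - x)))
step 1: [let@1] (2 == (((((\y.(\z.y)) 9) (if true then (\u.u) else (\v.v))) * 3) - ((((\y.(\z.y)) 9) (if true then (\u.u) else (\v.v))) * 3)))
step 2: [beta@1.0.0.0] (2 == ((((\z.9) (if true then (\u.u) else (\v.v))) * 3) - ((((\y.(\z.y)) 9) (if true then (\u.u) else (\v.v))) * 3)))
step 3: [beta@1.0.0] (2 == ((9 * 3) - ((((\y.(\z.y)) 9) (if true then (\u.u) else (\v.v))) * 3)))
step 4: [delta@1.0] (2 == (27 - ((((\y.(\z.y)) 9) (if true then (\u.u) else (\v.v))) * 3)))
step 5: [beta@1.1.0.0] (2 == (27 - (((\z.9) (if true then (\u.u) else (\v.v))) * 3)))
step 6: [beta@1.1.0] (2 == (27 - (9 * 3)))
step 7: [delta@1.1] (2 == (27 - 27))
step 8: [delta@1] (2 == 0)
step 9: [delta@root] false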